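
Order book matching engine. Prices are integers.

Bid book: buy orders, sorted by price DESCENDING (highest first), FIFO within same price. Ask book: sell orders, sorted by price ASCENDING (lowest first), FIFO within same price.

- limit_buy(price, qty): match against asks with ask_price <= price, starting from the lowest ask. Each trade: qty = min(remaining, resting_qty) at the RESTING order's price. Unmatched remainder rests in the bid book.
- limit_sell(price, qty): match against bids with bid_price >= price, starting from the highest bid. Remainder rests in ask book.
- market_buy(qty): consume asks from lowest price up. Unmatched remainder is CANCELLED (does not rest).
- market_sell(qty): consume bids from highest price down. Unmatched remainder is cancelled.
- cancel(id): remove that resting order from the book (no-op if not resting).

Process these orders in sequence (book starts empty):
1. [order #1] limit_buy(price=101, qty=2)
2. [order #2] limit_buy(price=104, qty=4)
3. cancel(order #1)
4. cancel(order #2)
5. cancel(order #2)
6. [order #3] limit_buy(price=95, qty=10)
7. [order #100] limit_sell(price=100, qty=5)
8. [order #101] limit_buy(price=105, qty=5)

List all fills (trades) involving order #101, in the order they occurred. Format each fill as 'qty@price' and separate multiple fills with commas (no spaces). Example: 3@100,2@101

After op 1 [order #1] limit_buy(price=101, qty=2): fills=none; bids=[#1:2@101] asks=[-]
After op 2 [order #2] limit_buy(price=104, qty=4): fills=none; bids=[#2:4@104 #1:2@101] asks=[-]
After op 3 cancel(order #1): fills=none; bids=[#2:4@104] asks=[-]
After op 4 cancel(order #2): fills=none; bids=[-] asks=[-]
After op 5 cancel(order #2): fills=none; bids=[-] asks=[-]
After op 6 [order #3] limit_buy(price=95, qty=10): fills=none; bids=[#3:10@95] asks=[-]
After op 7 [order #100] limit_sell(price=100, qty=5): fills=none; bids=[#3:10@95] asks=[#100:5@100]
After op 8 [order #101] limit_buy(price=105, qty=5): fills=#101x#100:5@100; bids=[#3:10@95] asks=[-]

Answer: 5@100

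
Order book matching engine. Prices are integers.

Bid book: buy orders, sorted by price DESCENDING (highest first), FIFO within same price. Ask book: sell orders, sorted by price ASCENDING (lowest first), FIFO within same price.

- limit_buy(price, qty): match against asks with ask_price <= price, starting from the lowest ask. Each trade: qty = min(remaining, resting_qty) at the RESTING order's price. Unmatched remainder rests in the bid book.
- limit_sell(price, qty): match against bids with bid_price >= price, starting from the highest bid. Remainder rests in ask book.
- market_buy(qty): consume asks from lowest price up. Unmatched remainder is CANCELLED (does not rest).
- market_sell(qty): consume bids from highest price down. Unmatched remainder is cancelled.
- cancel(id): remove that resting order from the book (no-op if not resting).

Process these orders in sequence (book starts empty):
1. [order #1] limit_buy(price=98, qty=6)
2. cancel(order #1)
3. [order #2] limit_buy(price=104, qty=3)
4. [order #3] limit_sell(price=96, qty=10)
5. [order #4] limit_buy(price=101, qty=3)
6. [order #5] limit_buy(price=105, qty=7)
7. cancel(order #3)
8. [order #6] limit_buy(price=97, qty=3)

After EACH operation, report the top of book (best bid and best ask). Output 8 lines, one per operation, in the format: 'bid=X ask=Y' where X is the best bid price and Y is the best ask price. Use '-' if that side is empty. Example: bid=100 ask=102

After op 1 [order #1] limit_buy(price=98, qty=6): fills=none; bids=[#1:6@98] asks=[-]
After op 2 cancel(order #1): fills=none; bids=[-] asks=[-]
After op 3 [order #2] limit_buy(price=104, qty=3): fills=none; bids=[#2:3@104] asks=[-]
After op 4 [order #3] limit_sell(price=96, qty=10): fills=#2x#3:3@104; bids=[-] asks=[#3:7@96]
After op 5 [order #4] limit_buy(price=101, qty=3): fills=#4x#3:3@96; bids=[-] asks=[#3:4@96]
After op 6 [order #5] limit_buy(price=105, qty=7): fills=#5x#3:4@96; bids=[#5:3@105] asks=[-]
After op 7 cancel(order #3): fills=none; bids=[#5:3@105] asks=[-]
After op 8 [order #6] limit_buy(price=97, qty=3): fills=none; bids=[#5:3@105 #6:3@97] asks=[-]

Answer: bid=98 ask=-
bid=- ask=-
bid=104 ask=-
bid=- ask=96
bid=- ask=96
bid=105 ask=-
bid=105 ask=-
bid=105 ask=-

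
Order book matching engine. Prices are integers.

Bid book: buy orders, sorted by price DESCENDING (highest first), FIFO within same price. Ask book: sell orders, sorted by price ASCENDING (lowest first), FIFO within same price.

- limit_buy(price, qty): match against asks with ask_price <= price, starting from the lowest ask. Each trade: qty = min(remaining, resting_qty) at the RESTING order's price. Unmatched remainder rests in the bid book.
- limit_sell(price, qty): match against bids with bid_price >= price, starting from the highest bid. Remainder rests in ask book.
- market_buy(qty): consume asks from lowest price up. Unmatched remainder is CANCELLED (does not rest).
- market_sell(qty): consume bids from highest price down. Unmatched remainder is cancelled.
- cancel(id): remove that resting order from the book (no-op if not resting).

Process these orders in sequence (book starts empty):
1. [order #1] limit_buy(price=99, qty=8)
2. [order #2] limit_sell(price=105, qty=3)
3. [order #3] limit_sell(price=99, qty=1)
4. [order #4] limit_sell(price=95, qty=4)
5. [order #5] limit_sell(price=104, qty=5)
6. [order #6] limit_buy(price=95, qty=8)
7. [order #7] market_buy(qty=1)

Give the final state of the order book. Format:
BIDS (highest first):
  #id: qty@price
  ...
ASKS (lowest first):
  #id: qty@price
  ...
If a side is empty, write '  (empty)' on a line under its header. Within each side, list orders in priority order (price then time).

After op 1 [order #1] limit_buy(price=99, qty=8): fills=none; bids=[#1:8@99] asks=[-]
After op 2 [order #2] limit_sell(price=105, qty=3): fills=none; bids=[#1:8@99] asks=[#2:3@105]
After op 3 [order #3] limit_sell(price=99, qty=1): fills=#1x#3:1@99; bids=[#1:7@99] asks=[#2:3@105]
After op 4 [order #4] limit_sell(price=95, qty=4): fills=#1x#4:4@99; bids=[#1:3@99] asks=[#2:3@105]
After op 5 [order #5] limit_sell(price=104, qty=5): fills=none; bids=[#1:3@99] asks=[#5:5@104 #2:3@105]
After op 6 [order #6] limit_buy(price=95, qty=8): fills=none; bids=[#1:3@99 #6:8@95] asks=[#5:5@104 #2:3@105]
After op 7 [order #7] market_buy(qty=1): fills=#7x#5:1@104; bids=[#1:3@99 #6:8@95] asks=[#5:4@104 #2:3@105]

Answer: BIDS (highest first):
  #1: 3@99
  #6: 8@95
ASKS (lowest first):
  #5: 4@104
  #2: 3@105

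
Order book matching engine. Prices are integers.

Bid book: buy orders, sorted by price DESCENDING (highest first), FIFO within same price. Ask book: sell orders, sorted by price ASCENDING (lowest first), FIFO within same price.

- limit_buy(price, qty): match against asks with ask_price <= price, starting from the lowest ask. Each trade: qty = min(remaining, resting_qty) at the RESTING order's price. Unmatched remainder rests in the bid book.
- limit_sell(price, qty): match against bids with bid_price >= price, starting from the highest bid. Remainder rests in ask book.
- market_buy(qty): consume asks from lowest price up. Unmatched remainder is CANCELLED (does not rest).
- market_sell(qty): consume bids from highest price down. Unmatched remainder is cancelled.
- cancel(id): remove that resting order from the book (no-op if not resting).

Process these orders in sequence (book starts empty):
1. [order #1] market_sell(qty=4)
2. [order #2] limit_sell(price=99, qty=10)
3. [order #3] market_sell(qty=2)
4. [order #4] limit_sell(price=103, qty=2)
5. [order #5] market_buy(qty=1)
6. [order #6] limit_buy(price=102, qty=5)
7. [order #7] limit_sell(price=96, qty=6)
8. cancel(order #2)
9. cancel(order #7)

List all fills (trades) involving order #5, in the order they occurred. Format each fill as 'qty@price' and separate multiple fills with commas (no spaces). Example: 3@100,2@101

After op 1 [order #1] market_sell(qty=4): fills=none; bids=[-] asks=[-]
After op 2 [order #2] limit_sell(price=99, qty=10): fills=none; bids=[-] asks=[#2:10@99]
After op 3 [order #3] market_sell(qty=2): fills=none; bids=[-] asks=[#2:10@99]
After op 4 [order #4] limit_sell(price=103, qty=2): fills=none; bids=[-] asks=[#2:10@99 #4:2@103]
After op 5 [order #5] market_buy(qty=1): fills=#5x#2:1@99; bids=[-] asks=[#2:9@99 #4:2@103]
After op 6 [order #6] limit_buy(price=102, qty=5): fills=#6x#2:5@99; bids=[-] asks=[#2:4@99 #4:2@103]
After op 7 [order #7] limit_sell(price=96, qty=6): fills=none; bids=[-] asks=[#7:6@96 #2:4@99 #4:2@103]
After op 8 cancel(order #2): fills=none; bids=[-] asks=[#7:6@96 #4:2@103]
After op 9 cancel(order #7): fills=none; bids=[-] asks=[#4:2@103]

Answer: 1@99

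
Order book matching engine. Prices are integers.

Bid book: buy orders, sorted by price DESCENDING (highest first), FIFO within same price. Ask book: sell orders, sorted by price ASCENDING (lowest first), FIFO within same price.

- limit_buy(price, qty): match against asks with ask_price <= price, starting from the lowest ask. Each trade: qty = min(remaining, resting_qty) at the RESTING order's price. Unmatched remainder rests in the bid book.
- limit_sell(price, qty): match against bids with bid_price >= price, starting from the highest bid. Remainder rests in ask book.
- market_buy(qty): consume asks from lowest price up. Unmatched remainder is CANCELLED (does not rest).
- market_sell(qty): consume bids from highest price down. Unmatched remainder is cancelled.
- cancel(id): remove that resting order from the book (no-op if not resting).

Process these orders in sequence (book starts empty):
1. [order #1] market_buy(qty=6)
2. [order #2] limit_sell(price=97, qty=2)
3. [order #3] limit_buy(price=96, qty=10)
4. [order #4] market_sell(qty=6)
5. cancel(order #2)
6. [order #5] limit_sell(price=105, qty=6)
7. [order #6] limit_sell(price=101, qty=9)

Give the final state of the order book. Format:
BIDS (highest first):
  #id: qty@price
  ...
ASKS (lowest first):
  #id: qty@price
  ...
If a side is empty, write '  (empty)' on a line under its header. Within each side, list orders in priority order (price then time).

After op 1 [order #1] market_buy(qty=6): fills=none; bids=[-] asks=[-]
After op 2 [order #2] limit_sell(price=97, qty=2): fills=none; bids=[-] asks=[#2:2@97]
After op 3 [order #3] limit_buy(price=96, qty=10): fills=none; bids=[#3:10@96] asks=[#2:2@97]
After op 4 [order #4] market_sell(qty=6): fills=#3x#4:6@96; bids=[#3:4@96] asks=[#2:2@97]
After op 5 cancel(order #2): fills=none; bids=[#3:4@96] asks=[-]
After op 6 [order #5] limit_sell(price=105, qty=6): fills=none; bids=[#3:4@96] asks=[#5:6@105]
After op 7 [order #6] limit_sell(price=101, qty=9): fills=none; bids=[#3:4@96] asks=[#6:9@101 #5:6@105]

Answer: BIDS (highest first):
  #3: 4@96
ASKS (lowest first):
  #6: 9@101
  #5: 6@105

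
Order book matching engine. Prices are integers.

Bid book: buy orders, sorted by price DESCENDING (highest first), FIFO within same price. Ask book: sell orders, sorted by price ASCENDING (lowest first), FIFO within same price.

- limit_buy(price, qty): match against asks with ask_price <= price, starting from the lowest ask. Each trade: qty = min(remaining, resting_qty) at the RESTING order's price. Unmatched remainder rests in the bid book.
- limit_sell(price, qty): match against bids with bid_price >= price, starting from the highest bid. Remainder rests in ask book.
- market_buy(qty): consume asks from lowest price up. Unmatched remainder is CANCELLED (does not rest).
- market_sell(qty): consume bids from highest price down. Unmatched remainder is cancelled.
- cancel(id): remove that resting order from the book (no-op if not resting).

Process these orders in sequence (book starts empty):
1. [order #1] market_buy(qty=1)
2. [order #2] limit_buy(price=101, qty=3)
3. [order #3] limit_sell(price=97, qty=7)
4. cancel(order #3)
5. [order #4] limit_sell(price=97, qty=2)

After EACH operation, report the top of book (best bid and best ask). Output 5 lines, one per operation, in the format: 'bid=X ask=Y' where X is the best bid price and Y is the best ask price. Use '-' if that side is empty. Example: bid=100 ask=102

After op 1 [order #1] market_buy(qty=1): fills=none; bids=[-] asks=[-]
After op 2 [order #2] limit_buy(price=101, qty=3): fills=none; bids=[#2:3@101] asks=[-]
After op 3 [order #3] limit_sell(price=97, qty=7): fills=#2x#3:3@101; bids=[-] asks=[#3:4@97]
After op 4 cancel(order #3): fills=none; bids=[-] asks=[-]
After op 5 [order #4] limit_sell(price=97, qty=2): fills=none; bids=[-] asks=[#4:2@97]

Answer: bid=- ask=-
bid=101 ask=-
bid=- ask=97
bid=- ask=-
bid=- ask=97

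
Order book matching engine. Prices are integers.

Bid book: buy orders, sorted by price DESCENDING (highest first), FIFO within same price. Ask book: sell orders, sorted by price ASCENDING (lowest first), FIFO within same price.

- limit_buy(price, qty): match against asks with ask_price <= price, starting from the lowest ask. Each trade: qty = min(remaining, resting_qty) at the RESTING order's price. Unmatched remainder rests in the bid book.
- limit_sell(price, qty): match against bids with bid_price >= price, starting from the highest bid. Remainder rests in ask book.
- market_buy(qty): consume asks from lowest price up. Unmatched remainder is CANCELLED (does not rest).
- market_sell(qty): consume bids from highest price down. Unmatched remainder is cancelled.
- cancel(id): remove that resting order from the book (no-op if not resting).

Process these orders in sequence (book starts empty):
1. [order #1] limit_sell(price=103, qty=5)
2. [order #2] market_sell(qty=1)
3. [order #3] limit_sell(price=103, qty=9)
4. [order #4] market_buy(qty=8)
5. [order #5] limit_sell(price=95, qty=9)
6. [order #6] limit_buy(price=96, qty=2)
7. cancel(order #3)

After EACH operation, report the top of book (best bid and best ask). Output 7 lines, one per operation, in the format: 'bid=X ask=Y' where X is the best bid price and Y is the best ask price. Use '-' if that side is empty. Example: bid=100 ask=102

After op 1 [order #1] limit_sell(price=103, qty=5): fills=none; bids=[-] asks=[#1:5@103]
After op 2 [order #2] market_sell(qty=1): fills=none; bids=[-] asks=[#1:5@103]
After op 3 [order #3] limit_sell(price=103, qty=9): fills=none; bids=[-] asks=[#1:5@103 #3:9@103]
After op 4 [order #4] market_buy(qty=8): fills=#4x#1:5@103 #4x#3:3@103; bids=[-] asks=[#3:6@103]
After op 5 [order #5] limit_sell(price=95, qty=9): fills=none; bids=[-] asks=[#5:9@95 #3:6@103]
After op 6 [order #6] limit_buy(price=96, qty=2): fills=#6x#5:2@95; bids=[-] asks=[#5:7@95 #3:6@103]
After op 7 cancel(order #3): fills=none; bids=[-] asks=[#5:7@95]

Answer: bid=- ask=103
bid=- ask=103
bid=- ask=103
bid=- ask=103
bid=- ask=95
bid=- ask=95
bid=- ask=95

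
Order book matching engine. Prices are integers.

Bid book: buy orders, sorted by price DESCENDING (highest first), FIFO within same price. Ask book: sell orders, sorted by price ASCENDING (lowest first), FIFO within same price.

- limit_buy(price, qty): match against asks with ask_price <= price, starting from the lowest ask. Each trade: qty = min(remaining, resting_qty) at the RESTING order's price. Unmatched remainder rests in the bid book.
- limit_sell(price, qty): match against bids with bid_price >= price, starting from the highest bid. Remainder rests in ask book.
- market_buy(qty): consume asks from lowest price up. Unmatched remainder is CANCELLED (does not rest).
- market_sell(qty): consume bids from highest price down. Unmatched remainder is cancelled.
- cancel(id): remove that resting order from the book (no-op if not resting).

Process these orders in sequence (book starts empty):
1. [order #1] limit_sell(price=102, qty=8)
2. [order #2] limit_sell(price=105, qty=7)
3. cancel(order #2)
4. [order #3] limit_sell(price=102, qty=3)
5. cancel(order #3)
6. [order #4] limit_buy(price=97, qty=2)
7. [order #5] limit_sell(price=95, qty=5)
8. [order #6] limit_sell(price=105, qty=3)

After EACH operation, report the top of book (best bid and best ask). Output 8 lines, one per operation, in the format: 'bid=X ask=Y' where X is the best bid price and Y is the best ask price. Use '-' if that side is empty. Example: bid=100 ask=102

Answer: bid=- ask=102
bid=- ask=102
bid=- ask=102
bid=- ask=102
bid=- ask=102
bid=97 ask=102
bid=- ask=95
bid=- ask=95

Derivation:
After op 1 [order #1] limit_sell(price=102, qty=8): fills=none; bids=[-] asks=[#1:8@102]
After op 2 [order #2] limit_sell(price=105, qty=7): fills=none; bids=[-] asks=[#1:8@102 #2:7@105]
After op 3 cancel(order #2): fills=none; bids=[-] asks=[#1:8@102]
After op 4 [order #3] limit_sell(price=102, qty=3): fills=none; bids=[-] asks=[#1:8@102 #3:3@102]
After op 5 cancel(order #3): fills=none; bids=[-] asks=[#1:8@102]
After op 6 [order #4] limit_buy(price=97, qty=2): fills=none; bids=[#4:2@97] asks=[#1:8@102]
After op 7 [order #5] limit_sell(price=95, qty=5): fills=#4x#5:2@97; bids=[-] asks=[#5:3@95 #1:8@102]
After op 8 [order #6] limit_sell(price=105, qty=3): fills=none; bids=[-] asks=[#5:3@95 #1:8@102 #6:3@105]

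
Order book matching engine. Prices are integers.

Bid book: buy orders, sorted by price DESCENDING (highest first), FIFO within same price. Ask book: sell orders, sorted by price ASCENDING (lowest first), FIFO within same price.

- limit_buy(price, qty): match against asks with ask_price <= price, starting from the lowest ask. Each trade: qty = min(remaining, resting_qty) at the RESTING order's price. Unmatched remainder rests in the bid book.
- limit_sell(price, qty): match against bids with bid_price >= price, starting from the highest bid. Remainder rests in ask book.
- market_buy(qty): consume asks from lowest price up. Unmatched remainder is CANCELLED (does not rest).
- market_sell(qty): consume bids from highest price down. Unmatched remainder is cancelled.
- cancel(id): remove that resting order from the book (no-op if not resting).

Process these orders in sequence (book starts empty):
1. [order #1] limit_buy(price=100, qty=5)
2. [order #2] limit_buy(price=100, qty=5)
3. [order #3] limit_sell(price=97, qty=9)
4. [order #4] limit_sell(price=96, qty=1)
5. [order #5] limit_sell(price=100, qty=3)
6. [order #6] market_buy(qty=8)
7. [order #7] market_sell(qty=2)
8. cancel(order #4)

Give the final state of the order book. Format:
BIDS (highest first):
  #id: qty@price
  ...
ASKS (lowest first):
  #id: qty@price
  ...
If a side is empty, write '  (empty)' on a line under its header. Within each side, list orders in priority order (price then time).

Answer: BIDS (highest first):
  (empty)
ASKS (lowest first):
  (empty)

Derivation:
After op 1 [order #1] limit_buy(price=100, qty=5): fills=none; bids=[#1:5@100] asks=[-]
After op 2 [order #2] limit_buy(price=100, qty=5): fills=none; bids=[#1:5@100 #2:5@100] asks=[-]
After op 3 [order #3] limit_sell(price=97, qty=9): fills=#1x#3:5@100 #2x#3:4@100; bids=[#2:1@100] asks=[-]
After op 4 [order #4] limit_sell(price=96, qty=1): fills=#2x#4:1@100; bids=[-] asks=[-]
After op 5 [order #5] limit_sell(price=100, qty=3): fills=none; bids=[-] asks=[#5:3@100]
After op 6 [order #6] market_buy(qty=8): fills=#6x#5:3@100; bids=[-] asks=[-]
After op 7 [order #7] market_sell(qty=2): fills=none; bids=[-] asks=[-]
After op 8 cancel(order #4): fills=none; bids=[-] asks=[-]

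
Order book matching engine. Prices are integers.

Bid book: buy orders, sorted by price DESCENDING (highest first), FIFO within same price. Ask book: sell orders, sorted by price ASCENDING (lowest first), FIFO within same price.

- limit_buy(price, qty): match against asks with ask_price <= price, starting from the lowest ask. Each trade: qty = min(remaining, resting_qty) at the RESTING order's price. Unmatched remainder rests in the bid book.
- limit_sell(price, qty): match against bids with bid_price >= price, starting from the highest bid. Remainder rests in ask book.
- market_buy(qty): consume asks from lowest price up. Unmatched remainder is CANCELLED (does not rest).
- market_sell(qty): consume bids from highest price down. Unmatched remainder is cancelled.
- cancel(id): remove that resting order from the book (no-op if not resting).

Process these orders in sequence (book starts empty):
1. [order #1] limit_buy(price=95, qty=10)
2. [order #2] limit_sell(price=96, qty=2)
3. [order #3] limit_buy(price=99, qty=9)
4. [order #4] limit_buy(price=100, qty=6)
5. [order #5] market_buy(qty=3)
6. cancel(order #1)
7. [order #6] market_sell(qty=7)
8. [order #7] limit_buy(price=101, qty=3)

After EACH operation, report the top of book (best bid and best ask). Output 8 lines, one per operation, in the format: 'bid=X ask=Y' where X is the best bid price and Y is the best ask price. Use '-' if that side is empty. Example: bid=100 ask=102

After op 1 [order #1] limit_buy(price=95, qty=10): fills=none; bids=[#1:10@95] asks=[-]
After op 2 [order #2] limit_sell(price=96, qty=2): fills=none; bids=[#1:10@95] asks=[#2:2@96]
After op 3 [order #3] limit_buy(price=99, qty=9): fills=#3x#2:2@96; bids=[#3:7@99 #1:10@95] asks=[-]
After op 4 [order #4] limit_buy(price=100, qty=6): fills=none; bids=[#4:6@100 #3:7@99 #1:10@95] asks=[-]
After op 5 [order #5] market_buy(qty=3): fills=none; bids=[#4:6@100 #3:7@99 #1:10@95] asks=[-]
After op 6 cancel(order #1): fills=none; bids=[#4:6@100 #3:7@99] asks=[-]
After op 7 [order #6] market_sell(qty=7): fills=#4x#6:6@100 #3x#6:1@99; bids=[#3:6@99] asks=[-]
After op 8 [order #7] limit_buy(price=101, qty=3): fills=none; bids=[#7:3@101 #3:6@99] asks=[-]

Answer: bid=95 ask=-
bid=95 ask=96
bid=99 ask=-
bid=100 ask=-
bid=100 ask=-
bid=100 ask=-
bid=99 ask=-
bid=101 ask=-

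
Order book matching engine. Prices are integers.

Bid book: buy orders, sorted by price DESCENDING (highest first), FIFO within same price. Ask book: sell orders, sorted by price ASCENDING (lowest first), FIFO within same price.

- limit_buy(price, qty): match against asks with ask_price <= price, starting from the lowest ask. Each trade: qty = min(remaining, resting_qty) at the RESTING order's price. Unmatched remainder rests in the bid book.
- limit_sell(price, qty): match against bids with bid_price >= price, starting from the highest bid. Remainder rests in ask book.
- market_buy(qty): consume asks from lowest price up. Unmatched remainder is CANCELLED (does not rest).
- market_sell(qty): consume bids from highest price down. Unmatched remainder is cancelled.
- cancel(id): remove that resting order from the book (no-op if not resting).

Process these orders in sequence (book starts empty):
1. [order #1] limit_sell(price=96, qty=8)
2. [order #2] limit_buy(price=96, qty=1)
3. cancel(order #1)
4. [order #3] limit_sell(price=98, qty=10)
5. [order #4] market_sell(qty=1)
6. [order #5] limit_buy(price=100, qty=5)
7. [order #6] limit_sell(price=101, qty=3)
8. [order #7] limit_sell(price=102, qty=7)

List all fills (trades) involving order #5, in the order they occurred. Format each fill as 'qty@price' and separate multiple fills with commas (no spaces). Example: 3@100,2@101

After op 1 [order #1] limit_sell(price=96, qty=8): fills=none; bids=[-] asks=[#1:8@96]
After op 2 [order #2] limit_buy(price=96, qty=1): fills=#2x#1:1@96; bids=[-] asks=[#1:7@96]
After op 3 cancel(order #1): fills=none; bids=[-] asks=[-]
After op 4 [order #3] limit_sell(price=98, qty=10): fills=none; bids=[-] asks=[#3:10@98]
After op 5 [order #4] market_sell(qty=1): fills=none; bids=[-] asks=[#3:10@98]
After op 6 [order #5] limit_buy(price=100, qty=5): fills=#5x#3:5@98; bids=[-] asks=[#3:5@98]
After op 7 [order #6] limit_sell(price=101, qty=3): fills=none; bids=[-] asks=[#3:5@98 #6:3@101]
After op 8 [order #7] limit_sell(price=102, qty=7): fills=none; bids=[-] asks=[#3:5@98 #6:3@101 #7:7@102]

Answer: 5@98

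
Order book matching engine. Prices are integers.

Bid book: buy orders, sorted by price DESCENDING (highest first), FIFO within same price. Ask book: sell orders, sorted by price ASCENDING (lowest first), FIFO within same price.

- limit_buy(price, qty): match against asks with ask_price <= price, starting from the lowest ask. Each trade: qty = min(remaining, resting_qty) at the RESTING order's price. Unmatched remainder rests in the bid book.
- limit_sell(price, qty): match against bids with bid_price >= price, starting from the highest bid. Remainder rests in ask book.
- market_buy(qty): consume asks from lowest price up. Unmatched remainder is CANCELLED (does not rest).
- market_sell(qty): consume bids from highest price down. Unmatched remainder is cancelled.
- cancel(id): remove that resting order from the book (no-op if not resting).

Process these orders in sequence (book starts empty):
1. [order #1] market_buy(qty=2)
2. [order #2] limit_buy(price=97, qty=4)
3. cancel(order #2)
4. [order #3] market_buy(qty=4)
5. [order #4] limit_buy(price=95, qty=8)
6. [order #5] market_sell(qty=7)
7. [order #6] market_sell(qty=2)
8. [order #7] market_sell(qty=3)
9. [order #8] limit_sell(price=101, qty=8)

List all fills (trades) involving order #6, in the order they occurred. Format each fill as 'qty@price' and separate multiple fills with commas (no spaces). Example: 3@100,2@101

Answer: 1@95

Derivation:
After op 1 [order #1] market_buy(qty=2): fills=none; bids=[-] asks=[-]
After op 2 [order #2] limit_buy(price=97, qty=4): fills=none; bids=[#2:4@97] asks=[-]
After op 3 cancel(order #2): fills=none; bids=[-] asks=[-]
After op 4 [order #3] market_buy(qty=4): fills=none; bids=[-] asks=[-]
After op 5 [order #4] limit_buy(price=95, qty=8): fills=none; bids=[#4:8@95] asks=[-]
After op 6 [order #5] market_sell(qty=7): fills=#4x#5:7@95; bids=[#4:1@95] asks=[-]
After op 7 [order #6] market_sell(qty=2): fills=#4x#6:1@95; bids=[-] asks=[-]
After op 8 [order #7] market_sell(qty=3): fills=none; bids=[-] asks=[-]
After op 9 [order #8] limit_sell(price=101, qty=8): fills=none; bids=[-] asks=[#8:8@101]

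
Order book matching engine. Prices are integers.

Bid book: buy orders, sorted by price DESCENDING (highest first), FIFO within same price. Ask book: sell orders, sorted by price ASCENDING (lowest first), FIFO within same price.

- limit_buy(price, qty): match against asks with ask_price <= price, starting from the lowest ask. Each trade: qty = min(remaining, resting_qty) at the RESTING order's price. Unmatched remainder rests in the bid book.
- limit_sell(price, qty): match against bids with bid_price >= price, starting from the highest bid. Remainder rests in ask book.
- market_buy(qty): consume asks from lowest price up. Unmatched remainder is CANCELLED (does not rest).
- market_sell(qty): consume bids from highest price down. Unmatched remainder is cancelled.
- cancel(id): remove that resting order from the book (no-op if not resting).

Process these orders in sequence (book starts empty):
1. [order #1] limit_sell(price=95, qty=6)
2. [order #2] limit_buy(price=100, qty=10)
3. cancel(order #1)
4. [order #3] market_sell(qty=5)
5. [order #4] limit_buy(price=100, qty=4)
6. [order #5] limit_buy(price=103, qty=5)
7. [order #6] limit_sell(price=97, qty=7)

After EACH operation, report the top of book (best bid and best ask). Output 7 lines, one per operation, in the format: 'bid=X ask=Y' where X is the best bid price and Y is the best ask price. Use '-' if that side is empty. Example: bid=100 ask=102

Answer: bid=- ask=95
bid=100 ask=-
bid=100 ask=-
bid=- ask=-
bid=100 ask=-
bid=103 ask=-
bid=100 ask=-

Derivation:
After op 1 [order #1] limit_sell(price=95, qty=6): fills=none; bids=[-] asks=[#1:6@95]
After op 2 [order #2] limit_buy(price=100, qty=10): fills=#2x#1:6@95; bids=[#2:4@100] asks=[-]
After op 3 cancel(order #1): fills=none; bids=[#2:4@100] asks=[-]
After op 4 [order #3] market_sell(qty=5): fills=#2x#3:4@100; bids=[-] asks=[-]
After op 5 [order #4] limit_buy(price=100, qty=4): fills=none; bids=[#4:4@100] asks=[-]
After op 6 [order #5] limit_buy(price=103, qty=5): fills=none; bids=[#5:5@103 #4:4@100] asks=[-]
After op 7 [order #6] limit_sell(price=97, qty=7): fills=#5x#6:5@103 #4x#6:2@100; bids=[#4:2@100] asks=[-]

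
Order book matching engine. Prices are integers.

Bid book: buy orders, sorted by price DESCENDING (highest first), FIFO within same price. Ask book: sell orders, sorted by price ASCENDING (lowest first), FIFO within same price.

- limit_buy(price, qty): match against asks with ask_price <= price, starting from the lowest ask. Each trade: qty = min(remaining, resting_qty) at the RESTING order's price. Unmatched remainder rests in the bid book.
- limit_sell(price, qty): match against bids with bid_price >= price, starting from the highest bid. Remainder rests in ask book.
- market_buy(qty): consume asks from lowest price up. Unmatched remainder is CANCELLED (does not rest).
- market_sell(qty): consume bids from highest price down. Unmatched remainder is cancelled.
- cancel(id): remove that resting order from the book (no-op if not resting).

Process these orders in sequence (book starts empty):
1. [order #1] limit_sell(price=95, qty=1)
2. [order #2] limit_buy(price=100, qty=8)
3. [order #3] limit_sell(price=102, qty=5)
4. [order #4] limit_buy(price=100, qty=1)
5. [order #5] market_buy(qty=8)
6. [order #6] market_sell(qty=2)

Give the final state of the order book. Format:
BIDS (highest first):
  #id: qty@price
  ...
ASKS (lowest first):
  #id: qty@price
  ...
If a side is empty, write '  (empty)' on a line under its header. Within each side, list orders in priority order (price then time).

Answer: BIDS (highest first):
  #2: 5@100
  #4: 1@100
ASKS (lowest first):
  (empty)

Derivation:
After op 1 [order #1] limit_sell(price=95, qty=1): fills=none; bids=[-] asks=[#1:1@95]
After op 2 [order #2] limit_buy(price=100, qty=8): fills=#2x#1:1@95; bids=[#2:7@100] asks=[-]
After op 3 [order #3] limit_sell(price=102, qty=5): fills=none; bids=[#2:7@100] asks=[#3:5@102]
After op 4 [order #4] limit_buy(price=100, qty=1): fills=none; bids=[#2:7@100 #4:1@100] asks=[#3:5@102]
After op 5 [order #5] market_buy(qty=8): fills=#5x#3:5@102; bids=[#2:7@100 #4:1@100] asks=[-]
After op 6 [order #6] market_sell(qty=2): fills=#2x#6:2@100; bids=[#2:5@100 #4:1@100] asks=[-]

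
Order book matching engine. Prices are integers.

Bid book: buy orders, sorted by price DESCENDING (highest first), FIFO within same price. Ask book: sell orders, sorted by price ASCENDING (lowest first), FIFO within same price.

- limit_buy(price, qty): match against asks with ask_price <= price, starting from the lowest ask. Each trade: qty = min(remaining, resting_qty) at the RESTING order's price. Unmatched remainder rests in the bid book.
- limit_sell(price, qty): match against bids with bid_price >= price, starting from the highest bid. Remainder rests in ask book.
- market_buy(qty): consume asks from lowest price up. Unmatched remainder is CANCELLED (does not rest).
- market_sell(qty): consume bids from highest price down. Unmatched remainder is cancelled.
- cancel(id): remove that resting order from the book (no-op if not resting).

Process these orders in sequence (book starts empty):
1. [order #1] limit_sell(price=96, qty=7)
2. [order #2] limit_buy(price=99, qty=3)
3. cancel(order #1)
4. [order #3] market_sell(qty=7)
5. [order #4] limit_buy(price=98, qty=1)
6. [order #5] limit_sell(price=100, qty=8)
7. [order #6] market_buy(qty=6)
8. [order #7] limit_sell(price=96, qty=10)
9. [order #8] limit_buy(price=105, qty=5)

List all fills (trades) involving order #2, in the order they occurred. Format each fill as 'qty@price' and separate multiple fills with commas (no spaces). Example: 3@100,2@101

After op 1 [order #1] limit_sell(price=96, qty=7): fills=none; bids=[-] asks=[#1:7@96]
After op 2 [order #2] limit_buy(price=99, qty=3): fills=#2x#1:3@96; bids=[-] asks=[#1:4@96]
After op 3 cancel(order #1): fills=none; bids=[-] asks=[-]
After op 4 [order #3] market_sell(qty=7): fills=none; bids=[-] asks=[-]
After op 5 [order #4] limit_buy(price=98, qty=1): fills=none; bids=[#4:1@98] asks=[-]
After op 6 [order #5] limit_sell(price=100, qty=8): fills=none; bids=[#4:1@98] asks=[#5:8@100]
After op 7 [order #6] market_buy(qty=6): fills=#6x#5:6@100; bids=[#4:1@98] asks=[#5:2@100]
After op 8 [order #7] limit_sell(price=96, qty=10): fills=#4x#7:1@98; bids=[-] asks=[#7:9@96 #5:2@100]
After op 9 [order #8] limit_buy(price=105, qty=5): fills=#8x#7:5@96; bids=[-] asks=[#7:4@96 #5:2@100]

Answer: 3@96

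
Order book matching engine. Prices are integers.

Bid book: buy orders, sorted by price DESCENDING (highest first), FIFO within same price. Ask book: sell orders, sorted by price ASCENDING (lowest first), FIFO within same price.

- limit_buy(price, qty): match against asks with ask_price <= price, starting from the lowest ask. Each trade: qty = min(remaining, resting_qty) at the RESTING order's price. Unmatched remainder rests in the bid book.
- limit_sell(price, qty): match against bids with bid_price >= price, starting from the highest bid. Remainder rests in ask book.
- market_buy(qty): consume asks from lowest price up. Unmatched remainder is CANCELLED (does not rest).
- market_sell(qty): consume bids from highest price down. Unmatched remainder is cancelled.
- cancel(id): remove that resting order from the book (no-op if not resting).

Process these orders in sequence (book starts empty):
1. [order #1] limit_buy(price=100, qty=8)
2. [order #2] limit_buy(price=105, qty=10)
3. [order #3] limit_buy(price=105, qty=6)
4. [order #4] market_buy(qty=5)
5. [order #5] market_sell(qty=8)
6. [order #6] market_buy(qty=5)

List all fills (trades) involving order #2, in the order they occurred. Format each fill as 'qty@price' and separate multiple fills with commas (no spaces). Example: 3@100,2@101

After op 1 [order #1] limit_buy(price=100, qty=8): fills=none; bids=[#1:8@100] asks=[-]
After op 2 [order #2] limit_buy(price=105, qty=10): fills=none; bids=[#2:10@105 #1:8@100] asks=[-]
After op 3 [order #3] limit_buy(price=105, qty=6): fills=none; bids=[#2:10@105 #3:6@105 #1:8@100] asks=[-]
After op 4 [order #4] market_buy(qty=5): fills=none; bids=[#2:10@105 #3:6@105 #1:8@100] asks=[-]
After op 5 [order #5] market_sell(qty=8): fills=#2x#5:8@105; bids=[#2:2@105 #3:6@105 #1:8@100] asks=[-]
After op 6 [order #6] market_buy(qty=5): fills=none; bids=[#2:2@105 #3:6@105 #1:8@100] asks=[-]

Answer: 8@105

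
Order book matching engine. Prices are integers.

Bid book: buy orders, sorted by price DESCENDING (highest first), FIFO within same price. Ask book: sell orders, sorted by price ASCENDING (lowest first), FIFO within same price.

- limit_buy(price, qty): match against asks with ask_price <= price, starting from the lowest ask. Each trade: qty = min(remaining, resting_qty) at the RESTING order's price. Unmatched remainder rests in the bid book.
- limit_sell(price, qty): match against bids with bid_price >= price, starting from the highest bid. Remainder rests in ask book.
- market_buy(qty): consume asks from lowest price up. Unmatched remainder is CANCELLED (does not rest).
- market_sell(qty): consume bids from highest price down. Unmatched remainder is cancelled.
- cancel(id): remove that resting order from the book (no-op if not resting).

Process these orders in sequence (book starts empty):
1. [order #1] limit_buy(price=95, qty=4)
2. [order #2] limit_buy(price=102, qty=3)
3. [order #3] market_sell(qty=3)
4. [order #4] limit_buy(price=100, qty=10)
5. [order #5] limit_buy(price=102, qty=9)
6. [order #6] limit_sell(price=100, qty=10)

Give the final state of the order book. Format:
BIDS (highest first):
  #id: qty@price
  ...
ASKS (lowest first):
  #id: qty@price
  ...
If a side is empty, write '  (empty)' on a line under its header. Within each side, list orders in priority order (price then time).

Answer: BIDS (highest first):
  #4: 9@100
  #1: 4@95
ASKS (lowest first):
  (empty)

Derivation:
After op 1 [order #1] limit_buy(price=95, qty=4): fills=none; bids=[#1:4@95] asks=[-]
After op 2 [order #2] limit_buy(price=102, qty=3): fills=none; bids=[#2:3@102 #1:4@95] asks=[-]
After op 3 [order #3] market_sell(qty=3): fills=#2x#3:3@102; bids=[#1:4@95] asks=[-]
After op 4 [order #4] limit_buy(price=100, qty=10): fills=none; bids=[#4:10@100 #1:4@95] asks=[-]
After op 5 [order #5] limit_buy(price=102, qty=9): fills=none; bids=[#5:9@102 #4:10@100 #1:4@95] asks=[-]
After op 6 [order #6] limit_sell(price=100, qty=10): fills=#5x#6:9@102 #4x#6:1@100; bids=[#4:9@100 #1:4@95] asks=[-]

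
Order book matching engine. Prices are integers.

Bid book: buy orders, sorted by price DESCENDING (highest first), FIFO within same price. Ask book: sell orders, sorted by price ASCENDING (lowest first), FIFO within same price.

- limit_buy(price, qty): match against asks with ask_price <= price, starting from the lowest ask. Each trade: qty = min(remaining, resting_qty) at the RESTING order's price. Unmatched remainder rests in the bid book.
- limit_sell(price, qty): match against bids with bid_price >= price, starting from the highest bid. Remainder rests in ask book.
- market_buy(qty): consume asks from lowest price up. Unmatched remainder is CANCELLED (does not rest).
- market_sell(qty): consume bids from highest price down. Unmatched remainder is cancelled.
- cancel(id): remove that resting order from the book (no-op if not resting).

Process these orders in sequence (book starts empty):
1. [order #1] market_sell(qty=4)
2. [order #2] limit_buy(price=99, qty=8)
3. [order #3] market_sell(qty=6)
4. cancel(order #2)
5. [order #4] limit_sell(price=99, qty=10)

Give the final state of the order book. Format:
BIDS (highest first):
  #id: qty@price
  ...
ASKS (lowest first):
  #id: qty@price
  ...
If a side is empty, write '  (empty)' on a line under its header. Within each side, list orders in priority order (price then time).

After op 1 [order #1] market_sell(qty=4): fills=none; bids=[-] asks=[-]
After op 2 [order #2] limit_buy(price=99, qty=8): fills=none; bids=[#2:8@99] asks=[-]
After op 3 [order #3] market_sell(qty=6): fills=#2x#3:6@99; bids=[#2:2@99] asks=[-]
After op 4 cancel(order #2): fills=none; bids=[-] asks=[-]
After op 5 [order #4] limit_sell(price=99, qty=10): fills=none; bids=[-] asks=[#4:10@99]

Answer: BIDS (highest first):
  (empty)
ASKS (lowest first):
  #4: 10@99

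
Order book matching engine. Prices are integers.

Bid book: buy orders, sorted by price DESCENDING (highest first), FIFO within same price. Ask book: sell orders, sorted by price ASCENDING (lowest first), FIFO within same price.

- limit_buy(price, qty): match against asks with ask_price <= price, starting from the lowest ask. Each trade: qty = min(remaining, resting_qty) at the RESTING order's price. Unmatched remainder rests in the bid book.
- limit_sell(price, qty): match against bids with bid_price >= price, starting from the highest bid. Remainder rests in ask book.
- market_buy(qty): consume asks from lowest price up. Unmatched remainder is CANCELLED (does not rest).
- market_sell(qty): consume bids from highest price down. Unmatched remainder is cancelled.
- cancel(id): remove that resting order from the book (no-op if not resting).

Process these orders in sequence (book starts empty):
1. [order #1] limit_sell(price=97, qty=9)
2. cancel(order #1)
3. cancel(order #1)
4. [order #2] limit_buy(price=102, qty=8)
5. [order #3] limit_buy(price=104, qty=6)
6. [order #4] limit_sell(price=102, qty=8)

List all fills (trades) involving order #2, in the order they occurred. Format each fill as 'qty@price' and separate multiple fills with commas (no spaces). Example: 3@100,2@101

After op 1 [order #1] limit_sell(price=97, qty=9): fills=none; bids=[-] asks=[#1:9@97]
After op 2 cancel(order #1): fills=none; bids=[-] asks=[-]
After op 3 cancel(order #1): fills=none; bids=[-] asks=[-]
After op 4 [order #2] limit_buy(price=102, qty=8): fills=none; bids=[#2:8@102] asks=[-]
After op 5 [order #3] limit_buy(price=104, qty=6): fills=none; bids=[#3:6@104 #2:8@102] asks=[-]
After op 6 [order #4] limit_sell(price=102, qty=8): fills=#3x#4:6@104 #2x#4:2@102; bids=[#2:6@102] asks=[-]

Answer: 2@102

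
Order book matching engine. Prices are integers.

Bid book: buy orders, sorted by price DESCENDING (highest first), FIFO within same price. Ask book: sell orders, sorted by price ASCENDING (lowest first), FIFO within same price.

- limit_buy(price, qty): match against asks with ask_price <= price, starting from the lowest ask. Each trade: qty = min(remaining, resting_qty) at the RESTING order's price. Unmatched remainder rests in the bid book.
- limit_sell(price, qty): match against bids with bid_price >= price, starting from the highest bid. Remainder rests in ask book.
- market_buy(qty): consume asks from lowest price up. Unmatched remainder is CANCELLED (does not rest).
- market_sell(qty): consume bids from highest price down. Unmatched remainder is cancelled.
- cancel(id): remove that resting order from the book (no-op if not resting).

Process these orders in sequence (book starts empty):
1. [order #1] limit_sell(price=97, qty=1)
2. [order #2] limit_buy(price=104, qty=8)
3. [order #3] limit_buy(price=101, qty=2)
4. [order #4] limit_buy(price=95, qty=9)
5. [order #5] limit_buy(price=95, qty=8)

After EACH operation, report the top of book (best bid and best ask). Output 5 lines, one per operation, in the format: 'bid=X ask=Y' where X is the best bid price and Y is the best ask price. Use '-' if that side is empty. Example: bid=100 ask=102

After op 1 [order #1] limit_sell(price=97, qty=1): fills=none; bids=[-] asks=[#1:1@97]
After op 2 [order #2] limit_buy(price=104, qty=8): fills=#2x#1:1@97; bids=[#2:7@104] asks=[-]
After op 3 [order #3] limit_buy(price=101, qty=2): fills=none; bids=[#2:7@104 #3:2@101] asks=[-]
After op 4 [order #4] limit_buy(price=95, qty=9): fills=none; bids=[#2:7@104 #3:2@101 #4:9@95] asks=[-]
After op 5 [order #5] limit_buy(price=95, qty=8): fills=none; bids=[#2:7@104 #3:2@101 #4:9@95 #5:8@95] asks=[-]

Answer: bid=- ask=97
bid=104 ask=-
bid=104 ask=-
bid=104 ask=-
bid=104 ask=-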